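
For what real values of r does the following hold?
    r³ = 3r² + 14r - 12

Rearrange: r³ - 3r² - 14r + 12 = 0.
Possible rational roots are divisors of 12. Testing r = -3 gives 0, so (r + 3) is a factor.
Divide: r³ - 3r² - 14r + 12 = (r + 3)(r² - 6r + 4).
Apply the quadratic formula to r² - 6r + 4 = 0: r = (6 ± √20)/2, i.e. r ≈ 5.2361 or r ≈ 0.7639.

r = -3 or r = 0.7639 or r = 5.2361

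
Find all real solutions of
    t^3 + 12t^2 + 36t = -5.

Rearrange: t^3 + 12t^2 + 36t + 5 = 0.
Possible rational roots are divisors of 5. Testing t = -5 gives 0, so (t + 5) is a factor.
Divide: t^3 + 12t^2 + 36t + 5 = (t + 5)(t^2 + 7t + 1).
Apply the quadratic formula to t^2 + 7t + 1 = 0: t = (-7 +/- sqrt(45))/2, i.e. t ~= -0.1459 or t ~= -6.8541.

t = -6.8541 or t = -5 or t = -0.1459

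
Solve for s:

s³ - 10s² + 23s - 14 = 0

s = 1 or s = 2 or s = 7

Possible rational roots are divisors of -14. Testing s = 2 gives 0, so (s - 2) is a factor.
Divide: s³ - 10s² + 23s - 14 = (s - 2)(s² - 8s + 7).
Factor the quadratic: s = 7 or s = 1.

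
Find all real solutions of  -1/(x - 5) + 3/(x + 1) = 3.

Multiply both sides by (x - 5)(x + 1):
-(x + 1) + 3(x - 5) = 3(x - 5)(x + 1).
Expand and collect terms: 3x² - 14x + 1 = 0.
By the quadratic formula, x = (14 ± √184) / 6, so x ≈ 4.5941 or x ≈ 0.0726.
Neither value makes a denominator zero (x ≠ 5, x ≠ -1), so both are valid.

x = 0.0726 or x = 4.5941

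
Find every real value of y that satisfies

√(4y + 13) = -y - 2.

Square both sides: 4y + 13 = (-y - 2)².
Expand and rearrange: y² - 9 = 0.
Solving gives y = 3 or y = -3.
Check each candidate in the original equation:
  y = 3: √(25) = 5, while -y - 2 = -5 — extraneous.
  y = -3: √(1) = 1, while -y - 2 = 1 — valid.

y = -3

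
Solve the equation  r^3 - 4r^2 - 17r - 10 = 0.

Possible rational roots are divisors of -10. Testing r = -2 gives 0, so (r + 2) is a factor.
Divide: r^3 - 4r^2 - 17r - 10 = (r + 2)(r^2 - 6r - 5).
Apply the quadratic formula to r^2 - 6r - 5 = 0: r = (6 +/- sqrt(56))/2, i.e. r ~= 6.7417 or r ~= -0.7417.

r = -2 or r = -0.7417 or r = 6.7417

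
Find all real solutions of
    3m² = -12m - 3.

Rearrange to standard form: 3m² + 12m + 3 = 0.
Discriminant: (12)² − 4·3·3 = 108.
Quadratic formula: m = (-12 ± √108) / 6.
So m = -2 + √(3) ≈ -0.2679 or m = -2 - √(3) ≈ -3.7321.

m = -3.7321 or m = -0.2679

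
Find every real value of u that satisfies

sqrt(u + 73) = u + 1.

Square both sides: u + 73 = (u + 1)^2.
Expand and rearrange: u^2 + u - 72 = 0.
Solving gives u = 8 or u = -9.
Check each candidate in the original equation:
  u = 8: sqrt(81) = 9, while u + 1 = 9 — valid.
  u = -9: sqrt(64) = 8, while u + 1 = -8 — extraneous.

u = 8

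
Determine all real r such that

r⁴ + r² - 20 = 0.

r = -2 or r = 2

Let u = r². The equation becomes u² + u - 20 = 0.
Factor: (u - 4)(u + 5) = 0, so u = 4 or u = -5.
r² = 4 gives r = ±2.
r² = -5 < 0 has no real solution.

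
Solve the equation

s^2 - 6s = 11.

Rearrange to standard form: s^2 - 6s - 11 = 0.
Discriminant: (-6)^2 - 4*1*(-11) = 80.
Quadratic formula: s = (6 +/- sqrt(80)) / 2.
So s = 3 + 2*sqrt(5) ~= 7.4721 or s = 3 - 2*sqrt(5) ~= -1.4721.

s = -1.4721 or s = 7.4721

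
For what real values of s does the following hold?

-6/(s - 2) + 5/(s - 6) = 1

Multiply both sides by (s - 2)(s - 6):
-6(s - 6) + 5(s - 2) = (s - 2)(s - 6).
Expand and collect terms: s^2 - 7s - 14 = 0.
By the quadratic formula, s = (7 +/- sqrt(105)) / 2, so s ~= 8.6235 or s ~= -1.6235.
Neither value makes a denominator zero (s != 2, s != 6), so both are valid.

s = -1.6235 or s = 8.6235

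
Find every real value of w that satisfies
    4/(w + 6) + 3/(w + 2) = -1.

Multiply both sides by (w + 6)(w + 2):
4(w + 2) + 3(w + 6) = -(w + 6)(w + 2).
Expand and collect terms: -w² - 15w - 38 = 0.
By the quadratic formula, w = (15 ± √73) / -2, so w ≈ -11.772 or w ≈ -3.228.
Neither value makes a denominator zero (w ≠ -6, w ≠ -2), so both are valid.

w = -11.772 or w = -3.228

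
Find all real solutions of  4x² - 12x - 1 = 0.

x = -0.0811 or x = 3.0811

Discriminant: (-12)² − 4·4·(-1) = 160.
Quadratic formula: x = (12 ± √160) / 8.
So x = 3/2 + √(10)/2 ≈ 3.0811 or x = 3/2 - √(10)/2 ≈ -0.0811.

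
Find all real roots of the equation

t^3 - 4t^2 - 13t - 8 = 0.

Possible rational roots are divisors of -8. Testing t = -1 gives 0, so (t + 1) is a factor.
Divide: t^3 - 4t^2 - 13t - 8 = (t + 1)(t^2 - 5t - 8).
Apply the quadratic formula to t^2 - 5t - 8 = 0: t = (5 +/- sqrt(57))/2, i.e. t ~= 6.2749 or t ~= -1.2749.

t = -1.2749 or t = -1 or t = 6.2749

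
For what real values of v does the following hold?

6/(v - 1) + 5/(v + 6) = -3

v = -8.1339 or v = -0.5327

Multiply both sides by (v - 1)(v + 6):
6(v + 6) + 5(v - 1) = -3(v - 1)(v + 6).
Expand and collect terms: -3v² - 26v - 13 = 0.
By the quadratic formula, v = (26 ± √520) / -6, so v ≈ -8.1339 or v ≈ -0.5327.
Neither value makes a denominator zero (v ≠ 1, v ≠ -6), so both are valid.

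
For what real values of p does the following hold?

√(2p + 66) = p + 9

p = -1

Square both sides: 2p + 66 = (p + 9)².
Expand and rearrange: p² + 16p + 15 = 0.
Solving gives p = -1 or p = -15.
Check each candidate in the original equation:
  p = -1: √(64) = 8, while p + 9 = 8 — valid.
  p = -15: √(36) = 6, while p + 9 = -6 — extraneous.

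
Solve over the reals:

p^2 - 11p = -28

p = 4 or p = 7

Bring every term to one side: p^2 - 11p + 28 = 0.
Factor: (p - 7)(p - 4) = 0.
So p = 7 or p = 4.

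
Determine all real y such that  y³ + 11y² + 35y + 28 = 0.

Possible rational roots are divisors of 28. Testing y = -4 gives 0, so (y + 4) is a factor.
Divide: y³ + 11y² + 35y + 28 = (y + 4)(y² + 7y + 7).
Apply the quadratic formula to y² + 7y + 7 = 0: y = (-7 ± √21)/2, i.e. y ≈ -1.2087 or y ≈ -5.7913.

y = -5.7913 or y = -4 or y = -1.2087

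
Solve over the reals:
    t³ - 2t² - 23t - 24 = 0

Possible rational roots are divisors of -24. Testing t = -3 gives 0, so (t + 3) is a factor.
Divide: t³ - 2t² - 23t - 24 = (t + 3)(t² - 5t - 8).
Apply the quadratic formula to t² - 5t - 8 = 0: t = (5 ± √57)/2, i.e. t ≈ 6.2749 or t ≈ -1.2749.

t = -3 or t = -1.2749 or t = 6.2749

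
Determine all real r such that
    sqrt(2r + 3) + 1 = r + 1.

r = 3

Isolate the radical: sqrt(2r + 3) = r.
Square both sides: 2r + 3 = (r)^2.
Expand and rearrange: r^2 - 2r - 3 = 0.
Solving gives r = 3 or r = -1.
Check each candidate in the original equation:
  r = 3: sqrt(9) = 3, while r = 3 — valid.
  r = -1: sqrt(1) = 1, while r = -1 — extraneous.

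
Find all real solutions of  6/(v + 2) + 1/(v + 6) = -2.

Multiply both sides by (v + 2)(v + 6):
6(v + 6) + (v + 2) = -2(v + 2)(v + 6).
Expand and collect terms: -2v^2 - 23v - 62 = 0.
By the quadratic formula, v = (23 +/- sqrt(33)) / -4, so v ~= -7.1861 or v ~= -4.3139.
Neither value makes a denominator zero (v != -2, v != -6), so both are valid.

v = -7.1861 or v = -4.3139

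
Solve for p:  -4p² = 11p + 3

Rearrange to standard form: -4p² - 11p - 3 = 0.
Discriminant: (-11)² − 4·(-4)·(-3) = 73.
Quadratic formula: p = (11 ± √73) / (-8).
So p = -11/8 - √(73)/8 ≈ -2.443 or p = -11/8 + √(73)/8 ≈ -0.307.

p = -2.443 or p = -0.307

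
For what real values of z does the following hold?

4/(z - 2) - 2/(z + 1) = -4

z = 0 or z = 0.5

Multiply both sides by (z - 2)(z + 1):
4(z + 1) - 2(z - 2) = -4(z - 2)(z + 1).
Expand and collect terms: -4z^2 + 2z = 0.
Factor or apply the quadratic formula: z = 0 or z = 0.5.
Neither value makes a denominator zero (z != 2, z != -1), so both are valid.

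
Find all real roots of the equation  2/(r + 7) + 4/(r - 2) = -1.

Multiply both sides by (r + 7)(r - 2):
2(r - 2) + 4(r + 7) = -(r + 7)(r - 2).
Expand and collect terms: -r² - 11r - 10 = 0.
Factor or apply the quadratic formula: r = -10 or r = -1.
Neither value makes a denominator zero (r ≠ -7, r ≠ 2), so both are valid.

r = -10 or r = -1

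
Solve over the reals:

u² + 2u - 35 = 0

u = -7 or u = 5

Factor: (u - 5)(u + 7) = 0.
So u = 5 or u = -7.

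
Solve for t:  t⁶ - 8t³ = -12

Let u = t³. The equation becomes u² - 8u + 12 = 0.
Factor: (u - 6)(u - 2) = 0, so u = 6 or u = 2.
t³ = 6 gives t = ∛(6) ≈ 1.8171.
t³ = 2 gives t = ∛(2) ≈ 1.2599.

t = 1.2599 or t = 1.8171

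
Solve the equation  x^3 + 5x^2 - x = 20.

x = -4 or x = -2.7913 or x = 1.7913

Rearrange: x^3 + 5x^2 - x - 20 = 0.
Possible rational roots are divisors of -20. Testing x = -4 gives 0, so (x + 4) is a factor.
Divide: x^3 + 5x^2 - x - 20 = (x + 4)(x^2 + x - 5).
Apply the quadratic formula to x^2 + x - 5 = 0: x = (-1 +/- sqrt(21))/2, i.e. x ~= 1.7913 or x ~= -2.7913.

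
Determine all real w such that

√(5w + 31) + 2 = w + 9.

Isolate the radical: √(5w + 31) = w + 7.
Square both sides: 5w + 31 = (w + 7)².
Expand and rearrange: w² + 9w + 18 = 0.
Solving gives w = -3 or w = -6.
Check each candidate in the original equation:
  w = -3: √(16) = 4, while w + 7 = 4 — valid.
  w = -6: √(1) = 1, while w + 7 = 1 — valid.

w = -6 or w = -3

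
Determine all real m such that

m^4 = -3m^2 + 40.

Let u = m^2. The equation becomes u^2 + 3u - 40 = 0.
Factor: (u + 8)(u - 5) = 0, so u = -8 or u = 5.
m^2 = -8 < 0 has no real solution.
m^2 = 5 gives m = +/-sqrt(5) ~= +/-2.2361.

m = -2.2361 or m = 2.2361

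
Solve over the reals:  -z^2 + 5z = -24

z = -3 or z = 8

Bring every term to one side: -z^2 + 5z + 24 = 0.
Factor: -1(z - 8)(z + 3) = 0.
So z = 8 or z = -3.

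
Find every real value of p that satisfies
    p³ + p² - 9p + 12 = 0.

Possible rational roots are divisors of 12. Testing p = -4 gives 0, so (p + 4) is a factor.
Divide: p³ + p² - 9p + 12 = (p + 4)(p² - 3p + 3).
The quadratic p² - 3p + 3 has discriminant -3 < 0, so no further real roots.

p = -4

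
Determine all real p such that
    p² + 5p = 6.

p = -6 or p = 1

Bring every term to one side: p² + 5p - 6 = 0.
Factor: (p + 6)(p - 1) = 0.
So p = -6 or p = 1.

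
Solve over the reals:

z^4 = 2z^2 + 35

Let u = z^2. The equation becomes u^2 - 2u - 35 = 0.
Factor: (u + 5)(u - 7) = 0, so u = -5 or u = 7.
z^2 = -5 < 0 has no real solution.
z^2 = 7 gives z = +/-sqrt(7) ~= +/-2.6458.

z = -2.6458 or z = 2.6458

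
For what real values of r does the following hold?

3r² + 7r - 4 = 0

Discriminant: (7)² − 4·3·(-4) = 97.
Quadratic formula: r = (-7 ± √97) / 6.
So r = -7/6 + √(97)/6 ≈ 0.4748 or r = -√(97)/6 - 7/6 ≈ -2.8081.

r = -2.8081 or r = 0.4748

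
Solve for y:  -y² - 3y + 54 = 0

y = -9 or y = 6

Factor: -1(y - 6)(y + 9) = 0.
So y = 6 or y = -9.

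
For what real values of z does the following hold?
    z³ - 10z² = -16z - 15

Rearrange: z³ - 10z² + 16z + 15 = 0.
Possible rational roots are divisors of 15. Testing z = 3 gives 0, so (z - 3) is a factor.
Divide: z³ - 10z² + 16z + 15 = (z - 3)(z² - 7z - 5).
Apply the quadratic formula to z² - 7z - 5 = 0: z = (7 ± √69)/2, i.e. z ≈ 7.6533 or z ≈ -0.6533.

z = -0.6533 or z = 3 or z = 7.6533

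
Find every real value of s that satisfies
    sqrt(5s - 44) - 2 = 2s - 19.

Isolate the radical: sqrt(5s - 44) = 2s - 17.
Square both sides: 5s - 44 = (2s - 17)^2.
Expand and rearrange: 4s^2 - 73s + 333 = 0.
Solving gives s = 9.25 or s = 9.
Check each candidate in the original equation:
  s = 9.25: sqrt(2.25) = 1.5, while 2s - 17 = 1.5 — valid.
  s = 9: sqrt(1) = 1, while 2s - 17 = 1 — valid.

s = 9 or s = 9.25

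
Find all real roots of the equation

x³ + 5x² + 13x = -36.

Rearrange: x³ + 5x² + 13x + 36 = 0.
Possible rational roots are divisors of 36. Testing x = -4 gives 0, so (x + 4) is a factor.
Divide: x³ + 5x² + 13x + 36 = (x + 4)(x² + x + 9).
The quadratic x² + x + 9 has discriminant -35 < 0, so no further real roots.

x = -4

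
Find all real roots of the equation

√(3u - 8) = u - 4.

Square both sides: 3u - 8 = (u - 4)².
Expand and rearrange: u² - 11u + 24 = 0.
Solving gives u = 8 or u = 3.
Check each candidate in the original equation:
  u = 8: √(16) = 4, while u - 4 = 4 — valid.
  u = 3: √(1) = 1, while u - 4 = -1 — extraneous.

u = 8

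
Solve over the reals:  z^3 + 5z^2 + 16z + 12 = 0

z = -1

Possible rational roots are divisors of 12. Testing z = -1 gives 0, so (z + 1) is a factor.
Divide: z^3 + 5z^2 + 16z + 12 = (z + 1)(z^2 + 4z + 12).
The quadratic z^2 + 4z + 12 has discriminant -32 < 0, so no further real roots.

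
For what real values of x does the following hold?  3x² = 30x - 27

Bring every term to one side: 3x² - 30x + 27 = 0.
Factor: 3(x - 1)(x - 9) = 0.
So x = 1 or x = 9.

x = 1 or x = 9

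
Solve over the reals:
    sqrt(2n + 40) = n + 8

n = -2

Square both sides: 2n + 40 = (n + 8)^2.
Expand and rearrange: n^2 + 14n + 24 = 0.
Solving gives n = -2 or n = -12.
Check each candidate in the original equation:
  n = -2: sqrt(36) = 6, while n + 8 = 6 — valid.
  n = -12: sqrt(16) = 4, while n + 8 = -4 — extraneous.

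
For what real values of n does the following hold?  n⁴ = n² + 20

Let u = n². The equation becomes u² - u - 20 = 0.
Factor: (u + 4)(u - 5) = 0, so u = -4 or u = 5.
n² = -4 < 0 has no real solution.
n² = 5 gives n = ±√(5) ≈ ±2.2361.

n = -2.2361 or n = 2.2361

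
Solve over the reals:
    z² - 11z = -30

z = 5 or z = 6

Bring every term to one side: z² - 11z + 30 = 0.
Factor: (z - 6)(z - 5) = 0.
So z = 6 or z = 5.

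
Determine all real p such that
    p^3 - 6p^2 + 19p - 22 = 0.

p = 2

Possible rational roots are divisors of -22. Testing p = 2 gives 0, so (p - 2) is a factor.
Divide: p^3 - 6p^2 + 19p - 22 = (p - 2)(p^2 - 4p + 11).
The quadratic p^2 - 4p + 11 has discriminant -28 < 0, so no further real roots.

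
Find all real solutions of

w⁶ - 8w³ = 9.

Let u = w³. The equation becomes u² - 8u - 9 = 0.
Factor: (u - 9)(u + 1) = 0, so u = 9 or u = -1.
w³ = 9 gives w = ∛(9) ≈ 2.0801.
w³ = -1 gives w = -1.

w = -1 or w = 2.0801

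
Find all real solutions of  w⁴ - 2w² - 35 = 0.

w = -2.6458 or w = 2.6458

Let u = w². The equation becomes u² - 2u - 35 = 0.
Factor: (u + 5)(u - 7) = 0, so u = -5 or u = 7.
w² = -5 < 0 has no real solution.
w² = 7 gives w = ±√(7) ≈ ±2.6458.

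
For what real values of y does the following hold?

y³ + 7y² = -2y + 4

Rearrange: y³ + 7y² + 2y - 4 = 0.
Possible rational roots are divisors of -4. Testing y = -1 gives 0, so (y + 1) is a factor.
Divide: y³ + 7y² + 2y - 4 = (y + 1)(y² + 6y - 4).
Apply the quadratic formula to y² + 6y - 4 = 0: y = (-6 ± √52)/2, i.e. y ≈ 0.6056 or y ≈ -6.6056.

y = -6.6056 or y = -1 or y = 0.6056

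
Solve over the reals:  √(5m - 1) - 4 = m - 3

Isolate the radical: √(5m - 1) = m + 1.
Square both sides: 5m - 1 = (m + 1)².
Expand and rearrange: m² - 3m + 2 = 0.
Solving gives m = 2 or m = 1.
Check each candidate in the original equation:
  m = 2: √(9) = 3, while m + 1 = 3 — valid.
  m = 1: √(4) = 2, while m + 1 = 2 — valid.

m = 1 or m = 2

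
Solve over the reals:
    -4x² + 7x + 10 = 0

x = -0.9321 or x = 2.6821

Discriminant: (7)² − 4·(-4)·10 = 209.
Quadratic formula: x = (-7 ± √209) / (-8).
So x = 7/8 - √(209)/8 ≈ -0.9321 or x = 7/8 + √(209)/8 ≈ 2.6821.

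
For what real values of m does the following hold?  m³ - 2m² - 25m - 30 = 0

Possible rational roots are divisors of -30. Testing m = -3 gives 0, so (m + 3) is a factor.
Divide: m³ - 2m² - 25m - 30 = (m + 3)(m² - 5m - 10).
Apply the quadratic formula to m² - 5m - 10 = 0: m = (5 ± √65)/2, i.e. m ≈ 6.5311 or m ≈ -1.5311.

m = -3 or m = -1.5311 or m = 6.5311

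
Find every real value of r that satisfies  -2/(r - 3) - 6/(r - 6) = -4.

r = 3.3206 or r = 7.6794

Multiply both sides by (r - 3)(r - 6):
-2(r - 6) - 6(r - 3) = -4(r - 3)(r - 6).
Expand and collect terms: -4r^2 + 44r - 102 = 0.
By the quadratic formula, r = (-44 +/- sqrt(304)) / -8, so r ~= 3.3206 or r ~= 7.6794.
Neither value makes a denominator zero (r != 3, r != 6), so both are valid.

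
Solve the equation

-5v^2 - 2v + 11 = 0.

v = -1.6967 or v = 1.2967

Discriminant: (-2)^2 - 4*(-5)*11 = 224.
Quadratic formula: v = (2 +/- sqrt(224)) / (-10).
So v = -2*sqrt(14)/5 - 1/5 ~= -1.6967 or v = -1/5 + 2*sqrt(14)/5 ~= 1.2967.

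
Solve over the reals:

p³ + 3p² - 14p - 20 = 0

p = -5 or p = -1.2361 or p = 3.2361

Possible rational roots are divisors of -20. Testing p = -5 gives 0, so (p + 5) is a factor.
Divide: p³ + 3p² - 14p - 20 = (p + 5)(p² - 2p - 4).
Apply the quadratic formula to p² - 2p - 4 = 0: p = (2 ± √20)/2, i.e. p ≈ 3.2361 or p ≈ -1.2361.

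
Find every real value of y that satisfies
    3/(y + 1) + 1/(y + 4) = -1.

Multiply both sides by (y + 1)(y + 4):
3(y + 4) + (y + 1) = -(y + 1)(y + 4).
Expand and collect terms: -y^2 - 9y - 17 = 0.
By the quadratic formula, y = (9 +/- sqrt(13)) / -2, so y ~= -6.3028 or y ~= -2.6972.
Neither value makes a denominator zero (y != -1, y != -4), so both are valid.

y = -6.3028 or y = -2.6972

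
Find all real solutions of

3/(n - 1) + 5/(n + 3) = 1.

Multiply both sides by (n - 1)(n + 3):
3(n + 3) + 5(n - 1) = (n - 1)(n + 3).
Expand and collect terms: n^2 - 6n - 7 = 0.
Factor or apply the quadratic formula: n = 7 or n = -1.
Neither value makes a denominator zero (n != 1, n != -3), so both are valid.

n = -1 or n = 7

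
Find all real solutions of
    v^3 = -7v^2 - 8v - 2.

v = -5.6458 or v = -1 or v = -0.3542

Rearrange: v^3 + 7v^2 + 8v + 2 = 0.
Possible rational roots are divisors of 2. Testing v = -1 gives 0, so (v + 1) is a factor.
Divide: v^3 + 7v^2 + 8v + 2 = (v + 1)(v^2 + 6v + 2).
Apply the quadratic formula to v^2 + 6v + 2 = 0: v = (-6 +/- sqrt(28))/2, i.e. v ~= -0.3542 or v ~= -5.6458.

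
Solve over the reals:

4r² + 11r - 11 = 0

Discriminant: (11)² − 4·4·(-11) = 297.
Quadratic formula: r = (-11 ± √297) / 8.
So r = -11/8 + 3·√(33)/8 ≈ 0.7792 or r = -3·√(33)/8 - 11/8 ≈ -3.5292.

r = -3.5292 or r = 0.7792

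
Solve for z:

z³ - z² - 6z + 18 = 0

Possible rational roots are divisors of 18. Testing z = -3 gives 0, so (z + 3) is a factor.
Divide: z³ - z² - 6z + 18 = (z + 3)(z² - 4z + 6).
The quadratic z² - 4z + 6 has discriminant -8 < 0, so no further real roots.

z = -3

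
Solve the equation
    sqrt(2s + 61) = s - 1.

s = 10

Square both sides: 2s + 61 = (s - 1)^2.
Expand and rearrange: s^2 - 4s - 60 = 0.
Solving gives s = 10 or s = -6.
Check each candidate in the original equation:
  s = 10: sqrt(81) = 9, while s - 1 = 9 — valid.
  s = -6: sqrt(49) = 7, while s - 1 = -7 — extraneous.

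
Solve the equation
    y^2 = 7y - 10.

y = 2 or y = 5

Bring every term to one side: y^2 - 7y + 10 = 0.
Factor: (y - 2)(y - 5) = 0.
So y = 2 or y = 5.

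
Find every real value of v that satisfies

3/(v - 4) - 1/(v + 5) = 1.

Multiply both sides by (v - 4)(v + 5):
3(v + 5) - (v - 4) = (v - 4)(v + 5).
Expand and collect terms: v² - v - 39 = 0.
By the quadratic formula, v = (1 ± √157) / 2, so v ≈ 6.765 or v ≈ -5.765.
Neither value makes a denominator zero (v ≠ 4, v ≠ -5), so both are valid.

v = -5.765 or v = 6.765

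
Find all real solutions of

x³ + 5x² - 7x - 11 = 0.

Possible rational roots are divisors of -11. Testing x = -1 gives 0, so (x + 1) is a factor.
Divide: x³ + 5x² - 7x - 11 = (x + 1)(x² + 4x - 11).
Apply the quadratic formula to x² + 4x - 11 = 0: x = (-4 ± √60)/2, i.e. x ≈ 1.873 or x ≈ -5.873.

x = -5.873 or x = -1 or x = 1.873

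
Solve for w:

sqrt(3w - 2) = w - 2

w = 6

Square both sides: 3w - 2 = (w - 2)^2.
Expand and rearrange: w^2 - 7w + 6 = 0.
Solving gives w = 6 or w = 1.
Check each candidate in the original equation:
  w = 6: sqrt(16) = 4, while w - 2 = 4 — valid.
  w = 1: sqrt(1) = 1, while w - 2 = -1 — extraneous.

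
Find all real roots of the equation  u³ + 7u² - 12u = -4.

Rearrange: u³ + 7u² - 12u + 4 = 0.
Possible rational roots are divisors of 4. Testing u = 1 gives 0, so (u - 1) is a factor.
Divide: u³ + 7u² - 12u + 4 = (u - 1)(u² + 8u - 4).
Apply the quadratic formula to u² + 8u - 4 = 0: u = (-8 ± √80)/2, i.e. u ≈ 0.4721 or u ≈ -8.4721.

u = -8.4721 or u = 0.4721 or u = 1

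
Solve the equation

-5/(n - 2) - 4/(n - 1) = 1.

Multiply both sides by (n - 2)(n - 1):
-5(n - 1) - 4(n - 2) = (n - 2)(n - 1).
Expand and collect terms: n^2 + 6n - 11 = 0.
By the quadratic formula, n = (-6 +/- sqrt(80)) / 2, so n ~= 1.4721 or n ~= -7.4721.
Neither value makes a denominator zero (n != 2, n != 1), so both are valid.

n = -7.4721 or n = 1.4721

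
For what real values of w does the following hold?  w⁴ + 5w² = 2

w = -0.6101 or w = 0.6101

Let u = w². The equation becomes u² + 5u - 2 = 0.
By the quadratic formula, u = -5/2 + √(33)/2 or u = -√(33)/2 - 5/2.
w² = -5/2 + √(33)/2 gives w = ±√(-5/2 + √(33)/2) ≈ ±0.6101.
w² = -√(33)/2 - 5/2 < 0 has no real solution.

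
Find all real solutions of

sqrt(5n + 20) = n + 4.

n = -4 or n = 1

Square both sides: 5n + 20 = (n + 4)^2.
Expand and rearrange: n^2 + 3n - 4 = 0.
Solving gives n = 1 or n = -4.
Check each candidate in the original equation:
  n = 1: sqrt(25) = 5, while n + 4 = 5 — valid.
  n = -4: sqrt(0) = 0, while n + 4 = 0 — valid.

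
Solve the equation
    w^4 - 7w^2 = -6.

Let u = w^2. The equation becomes u^2 - 7u + 6 = 0.
Factor: (u - 6)(u - 1) = 0, so u = 6 or u = 1.
w^2 = 6 gives w = +/-sqrt(6) ~= +/-2.4495.
w^2 = 1 gives w = +/-1.

w = -2.4495 or w = -1 or w = 1 or w = 2.4495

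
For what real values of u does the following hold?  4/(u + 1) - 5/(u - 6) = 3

u = 1 or u = 3.6667

Multiply both sides by (u + 1)(u - 6):
4(u - 6) - 5(u + 1) = 3(u + 1)(u - 6).
Expand and collect terms: 3u^2 - 14u + 11 = 0.
Factor or apply the quadratic formula: u = 3.6667 or u = 1.
Neither value makes a denominator zero (u != -1, u != 6), so both are valid.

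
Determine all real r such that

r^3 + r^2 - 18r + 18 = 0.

Possible rational roots are divisors of 18. Testing r = 3 gives 0, so (r - 3) is a factor.
Divide: r^3 + r^2 - 18r + 18 = (r - 3)(r^2 + 4r - 6).
Apply the quadratic formula to r^2 + 4r - 6 = 0: r = (-4 +/- sqrt(40))/2, i.e. r ~= 1.1623 or r ~= -5.1623.

r = -5.1623 or r = 1.1623 or r = 3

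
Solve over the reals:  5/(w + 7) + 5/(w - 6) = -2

Multiply both sides by (w + 7)(w - 6):
5(w - 6) + 5(w + 7) = -2(w + 7)(w - 6).
Expand and collect terms: -2w^2 - 12w + 79 = 0.
By the quadratic formula, w = (12 +/- sqrt(776)) / -4, so w ~= -9.9642 or w ~= 3.9642.
Neither value makes a denominator zero (w != -7, w != 6), so both are valid.

w = -9.9642 or w = 3.9642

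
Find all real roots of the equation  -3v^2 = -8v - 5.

v = -0.5226 or v = 3.1893

Rearrange to standard form: -3v^2 + 8v + 5 = 0.
Discriminant: (8)^2 - 4*(-3)*5 = 124.
Quadratic formula: v = (-8 +/- sqrt(124)) / (-6).
So v = 4/3 - sqrt(31)/3 ~= -0.5226 or v = 4/3 + sqrt(31)/3 ~= 3.1893.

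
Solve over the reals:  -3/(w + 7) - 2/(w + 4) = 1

Multiply both sides by (w + 7)(w + 4):
-3(w + 4) - 2(w + 7) = (w + 7)(w + 4).
Expand and collect terms: w^2 + 16w + 54 = 0.
By the quadratic formula, w = (-16 +/- sqrt(40)) / 2, so w ~= -4.8377 or w ~= -11.1623.
Neither value makes a denominator zero (w != -7, w != -4), so both are valid.

w = -11.1623 or w = -4.8377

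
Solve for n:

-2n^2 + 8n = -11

n = -1.0822 or n = 5.0822

Rearrange to standard form: -2n^2 + 8n + 11 = 0.
Discriminant: (8)^2 - 4*(-2)*11 = 152.
Quadratic formula: n = (-8 +/- sqrt(152)) / (-4).
So n = 2 - sqrt(38)/2 ~= -1.0822 or n = 2 + sqrt(38)/2 ~= 5.0822.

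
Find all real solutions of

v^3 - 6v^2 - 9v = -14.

Rearrange: v^3 - 6v^2 - 9v + 14 = 0.
Possible rational roots are divisors of 14. Testing v = -2 gives 0, so (v + 2) is a factor.
Divide: v^3 - 6v^2 - 9v + 14 = (v + 2)(v^2 - 8v + 7).
Factor the quadratic: v = 7 or v = 1.

v = -2 or v = 1 or v = 7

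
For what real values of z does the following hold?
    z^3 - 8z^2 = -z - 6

Rearrange: z^3 - 8z^2 + z + 6 = 0.
Possible rational roots are divisors of 6. Testing z = 1 gives 0, so (z - 1) is a factor.
Divide: z^3 - 8z^2 + z + 6 = (z - 1)(z^2 - 7z - 6).
Apply the quadratic formula to z^2 - 7z - 6 = 0: z = (7 +/- sqrt(73))/2, i.e. z ~= 7.772 or z ~= -0.772.

z = -0.772 or z = 1 or z = 7.772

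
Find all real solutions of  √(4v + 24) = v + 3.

Square both sides: 4v + 24 = (v + 3)².
Expand and rearrange: v² + 2v - 15 = 0.
Solving gives v = 3 or v = -5.
Check each candidate in the original equation:
  v = 3: √(36) = 6, while v + 3 = 6 — valid.
  v = -5: √(4) = 2, while v + 3 = -2 — extraneous.

v = 3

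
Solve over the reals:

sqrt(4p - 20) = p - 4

p = 6

Square both sides: 4p - 20 = (p - 4)^2.
Expand and rearrange: p^2 - 12p + 36 = 0.
This gives the repeated root p = 6.
Check in the original equation:
  p = 6: sqrt(4) = 2, while p - 4 = 2 — valid.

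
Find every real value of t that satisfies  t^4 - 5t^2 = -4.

Let u = t^2. The equation becomes u^2 - 5u + 4 = 0.
Factor: (u - 1)(u - 4) = 0, so u = 1 or u = 4.
t^2 = 1 gives t = +/-1.
t^2 = 4 gives t = +/-2.

t = -2 or t = -1 or t = 1 or t = 2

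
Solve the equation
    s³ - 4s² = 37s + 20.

Rearrange: s³ - 4s² - 37s - 20 = 0.
Possible rational roots are divisors of -20. Testing s = -4 gives 0, so (s + 4) is a factor.
Divide: s³ - 4s² - 37s - 20 = (s + 4)(s² - 8s - 5).
Apply the quadratic formula to s² - 8s - 5 = 0: s = (8 ± √84)/2, i.e. s ≈ 8.5826 or s ≈ -0.5826.

s = -4 or s = -0.5826 or s = 8.5826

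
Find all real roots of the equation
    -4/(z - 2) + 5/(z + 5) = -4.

Multiply both sides by (z - 2)(z + 5):
-4(z + 5) + 5(z - 2) = -4(z - 2)(z + 5).
Expand and collect terms: -4z^2 - 13z + 70 = 0.
By the quadratic formula, z = (13 +/- sqrt(1289)) / -8, so z ~= -6.1128 or z ~= 2.8628.
Neither value makes a denominator zero (z != 2, z != -5), so both are valid.

z = -6.1128 or z = 2.8628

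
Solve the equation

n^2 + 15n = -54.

Bring every term to one side: n^2 + 15n + 54 = 0.
Factor: (n + 6)(n + 9) = 0.
So n = -6 or n = -9.

n = -9 or n = -6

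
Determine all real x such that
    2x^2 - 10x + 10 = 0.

x = 1.382 or x = 3.618

Discriminant: (-10)^2 - 4*2*10 = 20.
Quadratic formula: x = (10 +/- sqrt(20)) / 4.
So x = sqrt(5)/2 + 5/2 ~= 3.618 or x = 5/2 - sqrt(5)/2 ~= 1.382.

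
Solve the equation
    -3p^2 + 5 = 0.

Discriminant: (0)^2 - 4*(-3)*5 = 60.
Quadratic formula: p = (0 +/- sqrt(60)) / (-6).
So p = -sqrt(15)/3 ~= -1.291 or p = sqrt(15)/3 ~= 1.291.

p = -1.291 or p = 1.291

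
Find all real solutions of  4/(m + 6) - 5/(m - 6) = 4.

Multiply both sides by (m + 6)(m - 6):
4(m - 6) - 5(m + 6) = 4(m + 6)(m - 6).
Expand and collect terms: 4m² + m - 90 = 0.
By the quadratic formula, m = (-1 ± √1441) / 8, so m ≈ 4.6201 or m ≈ -4.8701.
Neither value makes a denominator zero (m ≠ -6, m ≠ 6), so both are valid.

m = -4.8701 or m = 4.6201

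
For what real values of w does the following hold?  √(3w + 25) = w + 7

Square both sides: 3w + 25 = (w + 7)².
Expand and rearrange: w² + 11w + 24 = 0.
Solving gives w = -3 or w = -8.
Check each candidate in the original equation:
  w = -3: √(16) = 4, while w + 7 = 4 — valid.
  w = -8: √(1) = 1, while w + 7 = -1 — extraneous.

w = -3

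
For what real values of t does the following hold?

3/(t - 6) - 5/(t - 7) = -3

Multiply both sides by (t - 6)(t - 7):
3(t - 7) - 5(t - 6) = -3(t - 6)(t - 7).
Expand and collect terms: -3t^2 + 41t - 135 = 0.
By the quadratic formula, t = (-41 +/- sqrt(61)) / -6, so t ~= 5.5316 or t ~= 8.135.
Neither value makes a denominator zero (t != 6, t != 7), so both are valid.

t = 5.5316 or t = 8.135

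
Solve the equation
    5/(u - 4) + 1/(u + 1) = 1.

Multiply both sides by (u - 4)(u + 1):
5(u + 1) + (u - 4) = (u - 4)(u + 1).
Expand and collect terms: u² - 9u - 5 = 0.
By the quadratic formula, u = (9 ± √101) / 2, so u ≈ 9.5249 or u ≈ -0.5249.
Neither value makes a denominator zero (u ≠ 4, u ≠ -1), so both are valid.

u = -0.5249 or u = 9.5249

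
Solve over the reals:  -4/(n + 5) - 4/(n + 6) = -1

Multiply both sides by (n + 5)(n + 6):
-4(n + 6) - 4(n + 5) = -(n + 5)(n + 6).
Expand and collect terms: -n^2 - 3n + 14 = 0.
By the quadratic formula, n = (3 +/- sqrt(65)) / -2, so n ~= -5.5311 or n ~= 2.5311.
Neither value makes a denominator zero (n != -5, n != -6), so both are valid.

n = -5.5311 or n = 2.5311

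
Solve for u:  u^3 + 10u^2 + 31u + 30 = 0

Possible rational roots are divisors of 30. Testing u = -5 gives 0, so (u + 5) is a factor.
Divide: u^3 + 10u^2 + 31u + 30 = (u + 5)(u^2 + 5u + 6).
Factor the quadratic: u = -2 or u = -3.

u = -5 or u = -3 or u = -2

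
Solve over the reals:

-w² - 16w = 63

w = -9 or w = -7

Bring every term to one side: -w² - 16w - 63 = 0.
Factor: -1(w + 7)(w + 9) = 0.
So w = -7 or w = -9.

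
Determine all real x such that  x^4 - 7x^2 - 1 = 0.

x = -2.6721 or x = 2.6721

Let u = x^2. The equation becomes u^2 - 7u - 1 = 0.
By the quadratic formula, u = 7/2 + sqrt(53)/2 or u = 7/2 - sqrt(53)/2.
x^2 = 7/2 + sqrt(53)/2 gives x = +/-sqrt(7/2 + sqrt(53)/2) ~= +/-2.6721.
x^2 = 7/2 - sqrt(53)/2 < 0 has no real solution.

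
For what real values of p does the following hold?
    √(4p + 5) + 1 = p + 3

p = -1 or p = 1

Isolate the radical: √(4p + 5) = p + 2.
Square both sides: 4p + 5 = (p + 2)².
Expand and rearrange: p² - 1 = 0.
Solving gives p = 1 or p = -1.
Check each candidate in the original equation:
  p = 1: √(9) = 3, while p + 2 = 3 — valid.
  p = -1: √(1) = 1, while p + 2 = 1 — valid.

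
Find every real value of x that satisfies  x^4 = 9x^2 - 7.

Let u = x^2. The equation becomes u^2 - 9u + 7 = 0.
By the quadratic formula, u = sqrt(53)/2 + 9/2 or u = 9/2 - sqrt(53)/2.
x^2 = sqrt(53)/2 + 9/2 gives x = +/-sqrt(sqrt(53)/2 + 9/2) ~= +/-2.8531.
x^2 = 9/2 - sqrt(53)/2 gives x = +/-sqrt(9/2 - sqrt(53)/2) ~= +/-0.9273.

x = -2.8531 or x = -0.9273 or x = 0.9273 or x = 2.8531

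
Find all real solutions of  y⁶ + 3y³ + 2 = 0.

Let u = y³. The equation becomes u² + 3u + 2 = 0.
Factor: (u + 2)(u + 1) = 0, so u = -2 or u = -1.
y³ = -2 gives y = -∛(2) ≈ -1.2599.
y³ = -1 gives y = -1.

y = -1.2599 or y = -1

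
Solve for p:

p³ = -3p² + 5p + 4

p = -4 or p = -0.618 or p = 1.618

Rearrange: p³ + 3p² - 5p - 4 = 0.
Possible rational roots are divisors of -4. Testing p = -4 gives 0, so (p + 4) is a factor.
Divide: p³ + 3p² - 5p - 4 = (p + 4)(p² - p - 1).
Apply the quadratic formula to p² - p - 1 = 0: p = (1 ± √5)/2, i.e. p ≈ 1.618 or p ≈ -0.618.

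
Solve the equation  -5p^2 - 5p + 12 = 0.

p = -2.1279 or p = 1.1279

Discriminant: (-5)^2 - 4*(-5)*12 = 265.
Quadratic formula: p = (5 +/- sqrt(265)) / (-10).
So p = -sqrt(265)/10 - 1/2 ~= -2.1279 or p = -1/2 + sqrt(265)/10 ~= 1.1279.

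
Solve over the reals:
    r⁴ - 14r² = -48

r = -2.8284 or r = -2.4495 or r = 2.4495 or r = 2.8284

Let u = r². The equation becomes u² - 14u + 48 = 0.
Factor: (u - 8)(u - 6) = 0, so u = 8 or u = 6.
r² = 8 gives r = ±2·√(2) ≈ ±2.8284.
r² = 6 gives r = ±√(6) ≈ ±2.4495.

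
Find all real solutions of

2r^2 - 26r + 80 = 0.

Factor: 2(r - 8)(r - 5) = 0.
So r = 8 or r = 5.

r = 5 or r = 8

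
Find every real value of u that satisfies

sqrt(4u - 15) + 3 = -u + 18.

u = 10

Isolate the radical: sqrt(4u - 15) = -u + 15.
Square both sides: 4u - 15 = (-u + 15)^2.
Expand and rearrange: u^2 - 34u + 240 = 0.
Solving gives u = 24 or u = 10.
Check each candidate in the original equation:
  u = 24: sqrt(81) = 9, while -u + 15 = -9 — extraneous.
  u = 10: sqrt(25) = 5, while -u + 15 = 5 — valid.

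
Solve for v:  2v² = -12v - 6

v = -5.4495 or v = -0.5505

Rearrange to standard form: 2v² + 12v + 6 = 0.
Discriminant: (12)² − 4·2·6 = 96.
Quadratic formula: v = (-12 ± √96) / 4.
So v = -3 + √(6) ≈ -0.5505 or v = -3 - √(6) ≈ -5.4495.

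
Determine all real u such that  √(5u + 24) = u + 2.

Square both sides: 5u + 24 = (u + 2)².
Expand and rearrange: u² - u - 20 = 0.
Solving gives u = 5 or u = -4.
Check each candidate in the original equation:
  u = 5: √(49) = 7, while u + 2 = 7 — valid.
  u = -4: √(4) = 2, while u + 2 = -2 — extraneous.

u = 5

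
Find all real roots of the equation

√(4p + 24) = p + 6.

p = -6 or p = -2

Square both sides: 4p + 24 = (p + 6)².
Expand and rearrange: p² + 8p + 12 = 0.
Solving gives p = -2 or p = -6.
Check each candidate in the original equation:
  p = -2: √(16) = 4, while p + 6 = 4 — valid.
  p = -6: √(0) = 0, while p + 6 = 0 — valid.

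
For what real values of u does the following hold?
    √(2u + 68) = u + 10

Square both sides: 2u + 68 = (u + 10)².
Expand and rearrange: u² + 18u + 32 = 0.
Solving gives u = -2 or u = -16.
Check each candidate in the original equation:
  u = -2: √(64) = 8, while u + 10 = 8 — valid.
  u = -16: √(36) = 6, while u + 10 = -6 — extraneous.

u = -2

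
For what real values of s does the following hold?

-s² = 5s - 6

s = -6 or s = 1

Bring every term to one side: -s² - 5s + 6 = 0.
Factor: -1(s + 6)(s - 1) = 0.
So s = -6 or s = 1.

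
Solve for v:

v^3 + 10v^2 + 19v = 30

v = -6 or v = -5 or v = 1

Rearrange: v^3 + 10v^2 + 19v - 30 = 0.
Possible rational roots are divisors of -30. Testing v = -5 gives 0, so (v + 5) is a factor.
Divide: v^3 + 10v^2 + 19v - 30 = (v + 5)(v^2 + 5v - 6).
Factor the quadratic: v = 1 or v = -6.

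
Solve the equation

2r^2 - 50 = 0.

Factor: 2(r + 5)(r - 5) = 0.
So r = -5 or r = 5.

r = -5 or r = 5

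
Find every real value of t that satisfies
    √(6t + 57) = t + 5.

Square both sides: 6t + 57 = (t + 5)².
Expand and rearrange: t² + 4t - 32 = 0.
Solving gives t = 4 or t = -8.
Check each candidate in the original equation:
  t = 4: √(81) = 9, while t + 5 = 9 — valid.
  t = -8: √(9) = 3, while t + 5 = -3 — extraneous.

t = 4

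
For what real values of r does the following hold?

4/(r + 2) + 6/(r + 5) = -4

Multiply both sides by (r + 2)(r + 5):
4(r + 5) + 6(r + 2) = -4(r + 2)(r + 5).
Expand and collect terms: -4r² - 38r - 72 = 0.
By the quadratic formula, r = (38 ± √292) / -8, so r ≈ -6.886 or r ≈ -2.614.
Neither value makes a denominator zero (r ≠ -2, r ≠ -5), so both are valid.

r = -6.886 or r = -2.614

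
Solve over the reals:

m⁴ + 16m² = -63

Let u = m². The equation becomes u² + 16u + 63 = 0.
Factor: (u + 7)(u + 9) = 0, so u = -7 or u = -9.
m² = -7 < 0 has no real solution.
m² = -9 < 0 has no real solution.

No real solutions.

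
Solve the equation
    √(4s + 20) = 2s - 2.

Square both sides: 4s + 20 = (2s - 2)².
Expand and rearrange: 4s² - 12s - 16 = 0.
Solving gives s = 4 or s = -1.
Check each candidate in the original equation:
  s = 4: √(36) = 6, while 2s - 2 = 6 — valid.
  s = -1: √(16) = 4, while 2s - 2 = -4 — extraneous.

s = 4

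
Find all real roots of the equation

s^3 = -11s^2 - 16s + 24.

Rearrange: s^3 + 11s^2 + 16s - 24 = 0.
Possible rational roots are divisors of -24. Testing s = -3 gives 0, so (s + 3) is a factor.
Divide: s^3 + 11s^2 + 16s - 24 = (s + 3)(s^2 + 8s - 8).
Apply the quadratic formula to s^2 + 8s - 8 = 0: s = (-8 +/- sqrt(96))/2, i.e. s ~= 0.899 or s ~= -8.899.

s = -8.899 or s = -3 or s = 0.899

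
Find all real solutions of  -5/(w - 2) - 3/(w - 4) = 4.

Multiply both sides by (w - 2)(w - 4):
-5(w - 4) - 3(w - 2) = 4(w - 2)(w - 4).
Expand and collect terms: 4w² - 16w + 6 = 0.
By the quadratic formula, w = (16 ± √160) / 8, so w ≈ 3.5811 or w ≈ 0.4189.
Neither value makes a denominator zero (w ≠ 2, w ≠ 4), so both are valid.

w = 0.4189 or w = 3.5811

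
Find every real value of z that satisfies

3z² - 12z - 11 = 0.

Discriminant: (-12)² − 4·3·(-11) = 276.
Quadratic formula: z = (12 ± √276) / 6.
So z = 2 + √(69)/3 ≈ 4.7689 or z = 2 - √(69)/3 ≈ -0.7689.

z = -0.7689 or z = 4.7689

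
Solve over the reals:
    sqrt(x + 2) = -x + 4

x = 2

Square both sides: x + 2 = (-x + 4)^2.
Expand and rearrange: x^2 - 9x + 14 = 0.
Solving gives x = 7 or x = 2.
Check each candidate in the original equation:
  x = 7: sqrt(9) = 3, while -x + 4 = -3 — extraneous.
  x = 2: sqrt(4) = 2, while -x + 4 = 2 — valid.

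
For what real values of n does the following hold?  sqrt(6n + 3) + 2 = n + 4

n = 1

Isolate the radical: sqrt(6n + 3) = n + 2.
Square both sides: 6n + 3 = (n + 2)^2.
Expand and rearrange: n^2 - 2n + 1 = 0.
This gives the repeated root n = 1.
Check in the original equation:
  n = 1: sqrt(9) = 3, while n + 2 = 3 — valid.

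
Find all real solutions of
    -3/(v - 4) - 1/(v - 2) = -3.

v = 2.2137 or v = 5.1196

Multiply both sides by (v - 4)(v - 2):
-3(v - 2) - (v - 4) = -3(v - 4)(v - 2).
Expand and collect terms: -3v² + 22v - 34 = 0.
By the quadratic formula, v = (-22 ± √76) / -6, so v ≈ 2.2137 or v ≈ 5.1196.
Neither value makes a denominator zero (v ≠ 4, v ≠ 2), so both are valid.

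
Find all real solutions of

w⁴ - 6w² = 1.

w = -2.4824 or w = 2.4824

Let u = w². The equation becomes u² - 6u - 1 = 0.
By the quadratic formula, u = 3 + √(10) or u = 3 - √(10).
w² = 3 + √(10) gives w = ±√(3 + √(10)) ≈ ±2.4824.
w² = 3 - √(10) < 0 has no real solution.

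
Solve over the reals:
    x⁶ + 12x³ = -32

Let u = x³. The equation becomes u² + 12u + 32 = 0.
Factor: (u + 4)(u + 8) = 0, so u = -4 or u = -8.
x³ = -4 gives x = -∛(4) ≈ -1.5874.
x³ = -8 gives x = -2.

x = -2 or x = -1.5874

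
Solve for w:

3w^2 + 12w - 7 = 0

Discriminant: (12)^2 - 4*3*(-7) = 228.
Quadratic formula: w = (-12 +/- sqrt(228)) / 6.
So w = -2 + sqrt(57)/3 ~= 0.5166 or w = -sqrt(57)/3 - 2 ~= -4.5166.

w = -4.5166 or w = 0.5166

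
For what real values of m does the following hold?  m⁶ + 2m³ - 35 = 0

Let u = m³. The equation becomes u² + 2u - 35 = 0.
Factor: (u - 5)(u + 7) = 0, so u = 5 or u = -7.
m³ = 5 gives m = ∛(5) ≈ 1.71.
m³ = -7 gives m = -∛(7) ≈ -1.9129.

m = -1.9129 or m = 1.71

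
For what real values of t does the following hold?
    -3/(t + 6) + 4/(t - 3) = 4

t = -6.6798 or t = 3.9298

Multiply both sides by (t + 6)(t - 3):
-3(t - 3) + 4(t + 6) = 4(t + 6)(t - 3).
Expand and collect terms: 4t² + 11t - 105 = 0.
By the quadratic formula, t = (-11 ± √1801) / 8, so t ≈ 3.9298 or t ≈ -6.6798.
Neither value makes a denominator zero (t ≠ -6, t ≠ 3), so both are valid.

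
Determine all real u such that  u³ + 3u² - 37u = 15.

Rearrange: u³ + 3u² - 37u - 15 = 0.
Possible rational roots are divisors of -15. Testing u = 5 gives 0, so (u - 5) is a factor.
Divide: u³ + 3u² - 37u - 15 = (u - 5)(u² + 8u + 3).
Apply the quadratic formula to u² + 8u + 3 = 0: u = (-8 ± √52)/2, i.e. u ≈ -0.3944 or u ≈ -7.6056.

u = -7.6056 or u = -0.3944 or u = 5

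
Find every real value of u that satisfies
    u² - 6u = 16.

u = -2 or u = 8

Bring every term to one side: u² - 6u - 16 = 0.
Factor: (u - 8)(u + 2) = 0.
So u = 8 or u = -2.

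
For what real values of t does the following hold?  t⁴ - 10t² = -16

t = -2.8284 or t = -1.4142 or t = 1.4142 or t = 2.8284

Let u = t². The equation becomes u² - 10u + 16 = 0.
Factor: (u - 8)(u - 2) = 0, so u = 8 or u = 2.
t² = 8 gives t = ±2·√(2) ≈ ±2.8284.
t² = 2 gives t = ±√(2) ≈ ±1.4142.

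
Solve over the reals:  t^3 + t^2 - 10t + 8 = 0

Possible rational roots are divisors of 8. Testing t = 1 gives 0, so (t - 1) is a factor.
Divide: t^3 + t^2 - 10t + 8 = (t - 1)(t^2 + 2t - 8).
Factor the quadratic: t = 2 or t = -4.

t = -4 or t = 1 or t = 2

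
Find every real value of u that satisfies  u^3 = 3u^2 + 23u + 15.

u = -3 or u = -0.7417 or u = 6.7417

Rearrange: u^3 - 3u^2 - 23u - 15 = 0.
Possible rational roots are divisors of -15. Testing u = -3 gives 0, so (u + 3) is a factor.
Divide: u^3 - 3u^2 - 23u - 15 = (u + 3)(u^2 - 6u - 5).
Apply the quadratic formula to u^2 - 6u - 5 = 0: u = (6 +/- sqrt(56))/2, i.e. u ~= 6.7417 or u ~= -0.7417.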